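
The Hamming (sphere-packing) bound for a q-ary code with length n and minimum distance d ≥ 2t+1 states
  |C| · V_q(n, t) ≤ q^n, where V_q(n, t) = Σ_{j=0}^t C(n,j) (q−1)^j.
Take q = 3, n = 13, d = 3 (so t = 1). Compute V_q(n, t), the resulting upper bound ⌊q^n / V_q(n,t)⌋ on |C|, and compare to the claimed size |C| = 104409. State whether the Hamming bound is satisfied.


V_q(n, t) = 27, q^n = 1594323, Hamming bound = 59049, |C| = 104409 > bound (violated).

Step 1: Compute V_q(n, t) = Σ_{j=0}^1 C(n, j) (q−1)^j.
  j = 0: C(13,0)·(2)^0 = 1·1 = 1.
  j = 1: C(13,1)·(2)^1 = 13·2 = 26.
  V_q(n, t) = 1 + 26 = 27.
Step 2: q^n = 3^13 = 1594323.
Step 3: Hamming bound ⌊q^n / V_q(n,t)⌋ = ⌊1594323/27⌋ = 59049.
Step 4: Compare |C| = 104409 to 59049: violated.
The claimed |C| lies above the Hamming bound, so no 3-ary code of length 13 with d ≥ 3 can have 104409 codewords.


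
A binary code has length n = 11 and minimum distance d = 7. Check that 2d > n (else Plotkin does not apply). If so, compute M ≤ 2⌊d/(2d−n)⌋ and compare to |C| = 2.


Plotkin bound M ≤ 4; given |C| = 2 ≤ bound (satisfied).

Check applicability: 2d = 14, n = 11.
2d − n = 3 > 0, so Plotkin applies.
Compute d/(2d−n) = 7/3 ≈ 2.3333.
⌊d/(2d−n)⌋ = 2.
Plotkin bound: M ≤ 2·2 = 4.
Given |C| = 2, check: satisfied.
This |C| is below the Plotkin bound.


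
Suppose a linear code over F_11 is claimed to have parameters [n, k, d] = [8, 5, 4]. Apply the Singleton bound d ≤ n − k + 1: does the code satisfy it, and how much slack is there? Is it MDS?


Singleton RHS = n − k + 1 = 4, slack = 0, bound satisfied, MDS.

Singleton bound: d ≤ n − k + 1.
Here n = 8, k = 5, so n − k + 1 = 4.
Given d = 4, check d ≤ 4: YES.
Slack = (n − k + 1) − d = 0.
The code is MDS (slack = 0).
Description: the claimed parameters are [8, 5, 4]_11; such a code would be MDS (meets Singleton bound).


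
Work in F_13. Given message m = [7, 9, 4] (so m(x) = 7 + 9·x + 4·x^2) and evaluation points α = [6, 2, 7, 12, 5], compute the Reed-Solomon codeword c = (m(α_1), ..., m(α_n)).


c = [10, 2, 6, 2, 9]

Message polynomial: m(x) = 7 + 9·x + 4·x^2 (mod 13).
For each evaluation point α_i, compute m(α_i) mod 13:
  α_1 = 6: Horner steps 4 → 7 → 10, so m(6) = 10.
  α_2 = 2: Horner steps 4 → 4 → 2, so m(2) = 2.
  α_3 = 7: Horner steps 4 → 11 → 6, so m(7) = 6.
  α_4 = 12: Horner steps 4 → 5 → 2, so m(12) = 2.
  α_5 = 5: Horner steps 4 → 3 → 9, so m(5) = 9.
Codeword c = [10, 2, 6, 2, 9] ∈ F_13^5.


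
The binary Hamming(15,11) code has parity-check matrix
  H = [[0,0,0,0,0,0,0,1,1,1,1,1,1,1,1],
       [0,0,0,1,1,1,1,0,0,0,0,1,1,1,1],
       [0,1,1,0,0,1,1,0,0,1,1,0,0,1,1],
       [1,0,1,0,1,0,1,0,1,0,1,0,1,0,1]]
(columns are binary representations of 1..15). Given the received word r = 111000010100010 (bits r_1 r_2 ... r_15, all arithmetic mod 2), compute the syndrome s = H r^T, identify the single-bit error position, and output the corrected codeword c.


s = (1, 1, 0, 0)^T, error position = 12, corrected codeword c = 111000010101010

Compute s = H r^T mod 2 one row at a time:
  s_1 = 1 + 0 + 1 + 0 + 0 + 0 + 1 + 0 = 3 ≡ 1 (mod 2).
  s_2 = 0 + 0 + 0 + 0 + 0 + 0 + 1 + 0 = 1 ≡ 1 (mod 2).
  s_3 = 1 + 1 + 0 + 0 + 1 + 0 + 1 + 0 = 4 ≡ 0 (mod 2).
  s_4 = 1 + 1 + 0 + 0 + 0 + 0 + 0 + 0 = 2 ≡ 0 (mod 2).
s = (1, 1, 0, 0)^T — this equals column 12 of H (binary 1100), so error is at position 12.
Correct: flip bit 12 of r = 111000010100010 to get c = 111000010101010.


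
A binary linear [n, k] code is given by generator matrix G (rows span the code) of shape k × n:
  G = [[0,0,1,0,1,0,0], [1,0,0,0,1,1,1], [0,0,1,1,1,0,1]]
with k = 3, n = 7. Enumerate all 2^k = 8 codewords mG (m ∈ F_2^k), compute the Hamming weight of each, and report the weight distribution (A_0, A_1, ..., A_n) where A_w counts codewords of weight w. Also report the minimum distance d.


Weight distribution: A_0 = 1, A_2 = 2, A_4 = 5. Minimum distance d = 2.

Enumerate all 2^3 = 8 messages m ∈ F_2^3.
For each, compute codeword c = mG in F_2^7, then tally its weight.
  m = 000 → c = 0000000, weight = 0.
  m = 100 → c = 0010100, weight = 2.
  m = 010 → c = 1000111, weight = 4.
  m = 110 → c = 1010011, weight = 4.
  m = 001 → c = 0011101, weight = 4.
  m = 101 → c = 0001001, weight = 2.
  m = 011 → c = 1011010, weight = 4.
  m = 111 → c = 1001110, weight = 4.
Tally weights:
  weight 0: 1 codewords.
  weight 2: 2 codewords.
  weight 4: 5 codewords.
Minimum distance d = smallest w > 0 with A_w > 0 = 2.
Sanity: Σ A_w = 8 = 2^3 = 8 ✓.


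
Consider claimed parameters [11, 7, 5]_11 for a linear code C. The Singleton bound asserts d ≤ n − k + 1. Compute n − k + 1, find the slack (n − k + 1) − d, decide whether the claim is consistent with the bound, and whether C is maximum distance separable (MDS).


Singleton RHS = n − k + 1 = 5, slack = 0, bound satisfied, MDS.

Singleton bound: d ≤ n − k + 1.
Here n = 11, k = 7, so n − k + 1 = 5.
Given d = 5, check d ≤ 5: YES.
Slack = (n − k + 1) − d = 0.
The code is MDS (slack = 0).
Description: the claimed parameters are [11, 7, 5]_11; such a code would be MDS (meets Singleton bound).


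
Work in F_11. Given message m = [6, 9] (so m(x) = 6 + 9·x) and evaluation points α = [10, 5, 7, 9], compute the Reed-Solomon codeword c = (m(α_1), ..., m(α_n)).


c = [8, 7, 3, 10]

Message polynomial: m(x) = 6 + 9·x (mod 11).
For each evaluation point α_i, compute m(α_i) mod 11:
  α_1 = 10: Horner steps 9 → 8, so m(10) = 8.
  α_2 = 5: Horner steps 9 → 7, so m(5) = 7.
  α_3 = 7: Horner steps 9 → 3, so m(7) = 3.
  α_4 = 9: Horner steps 9 → 10, so m(9) = 10.
Codeword c = [8, 7, 3, 10] ∈ F_11^4.


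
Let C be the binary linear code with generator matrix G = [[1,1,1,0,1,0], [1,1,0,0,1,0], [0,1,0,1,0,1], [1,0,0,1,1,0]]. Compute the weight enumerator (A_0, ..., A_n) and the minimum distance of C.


Weight distribution: A_0 = 1, A_1 = 2, A_2 = 2, A_3 = 4, A_4 = 5, A_5 = 2. Minimum distance d = 1.

Enumerate all 2^4 = 16 messages m ∈ F_2^4.
For each, compute codeword c = mG in F_2^6, then tally its weight.
  m = 0000 → c = 000000, weight = 0.
  m = 1000 → c = 111010, weight = 4.
  m = 0100 → c = 110010, weight = 3.
  m = 1100 → c = 001000, weight = 1.
  m = 0010 → c = 010101, weight = 3.
  m = 1010 → c = 101111, weight = 5.
  m = 0110 → c = 100111, weight = 4.
  m = 1110 → c = 011101, weight = 4.
  m = 0001 → c = 100110, weight = 3.
  m = 1001 → c = 011100, weight = 3.
  m = 0101 → c = 010100, weight = 2.
  m = 1101 → c = 101110, weight = 4.
  m = 0011 → c = 110011, weight = 4.
  m = 1011 → c = 001001, weight = 2.
  m = 0111 → c = 000001, weight = 1.
  m = 1111 → c = 111011, weight = 5.
Tally weights:
  weight 0: 1 codewords.
  weight 1: 2 codewords.
  weight 2: 2 codewords.
  weight 3: 4 codewords.
  weight 4: 5 codewords.
  weight 5: 2 codewords.
Minimum distance d = smallest w > 0 with A_w > 0 = 1.
Sanity: Σ A_w = 16 = 2^4 = 16 ✓.


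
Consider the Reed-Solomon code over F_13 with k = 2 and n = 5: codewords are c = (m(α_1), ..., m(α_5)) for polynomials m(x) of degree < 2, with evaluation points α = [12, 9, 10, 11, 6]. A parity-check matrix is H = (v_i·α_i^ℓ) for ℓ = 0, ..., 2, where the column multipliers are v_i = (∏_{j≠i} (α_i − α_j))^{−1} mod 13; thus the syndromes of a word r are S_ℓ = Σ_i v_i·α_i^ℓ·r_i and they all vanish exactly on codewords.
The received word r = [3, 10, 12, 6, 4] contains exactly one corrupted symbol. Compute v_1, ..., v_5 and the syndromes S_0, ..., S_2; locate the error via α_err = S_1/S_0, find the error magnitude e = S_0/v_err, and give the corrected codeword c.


S = (6, 1, 11), error at position 4, error magnitude e = 5, c = [3, 10, 12, 1, 4].

Step 1: column multipliers v_i = (∏_{j≠i}(α_i − α_j))^{−1} mod 13.
  i = 1 (α = 12): (12−9)(12−10)(12−11)(12−6) = 3·2·1·6 = 36 ≡ 10, so v_1 = 10^{−1} = 4 (mod 13).
  i = 2 (α = 9): (9−12)(9−10)(9−11)(9−6) = (−3)·(−1)·(−2)·3 = −18 ≡ 8, so v_2 = 8^{−1} = 5 (mod 13).
  i = 3 (α = 10): (10−12)(10−9)(10−11)(10−6) = (−2)·1·(−1)·4 = 8 ≡ 8, so v_3 = 8^{−1} = 5 (mod 13).
  i = 4 (α = 11): (11−12)(11−9)(11−10)(11−6) = (−1)·2·1·5 = −10 ≡ 3, so v_4 = 3^{−1} = 9 (mod 13).
  i = 5 (α = 6): (6−12)(6−9)(6−10)(6−11) = (−6)·(−3)·(−4)·(−5) = 360 ≡ 9, so v_5 = 9^{−1} = 3 (mod 13).
  v = [4, 5, 5, 9, 3].
Step 2: syndromes of r = [3, 10, 12, 6, 4] (all sums mod 13).
  S_0 = Σ v_i r_i = 4·3 + 5·10 + 5·12 + 9·6 + 3·4 = 188 ≡ 6.
  S_1 = Σ v_i α_i r_i = 4·12·3 + 5·9·10 + 5·10·12 + 9·11·6 + 3·6·4 = 1860 ≡ 1.
  α_i^2 mod 13 = [1, 3, 9, 4, 10].
  S_2 = Σ v_i α_i^2 r_i = 4·1·3 + 5·3·10 + 5·9·12 + 9·4·6 + 3·10·4 = 1038 ≡ 11.
  S = (6, 1, 11) ≠ 0, so r is not a codeword (an error is present).
Step 3: locate the error. For a single error e at position i, S_ℓ = v_i·e·α_i^ℓ, so α_err = S_1/S_0.
  S_0^{−1} = 6^{−1} = 11 (mod 13), so α_err = 1·11 = 11 ≡ 11 = α_4. Error position i = 4.
  Consistency check: S_2/S_1 = 11·1 = 11 ≡ 11 = α_err ✓ (single-error assumption holds).
Step 4: error magnitude e = S_0/v_4 = S_0·∏_{j≠4}(α_4 − α_j) = 6·3 = 18 ≡ 5 (mod 13).
Step 5: correct position 4: c_4 = r_4 − e = 6 − 5 ≡ 1 (mod 13). Hence c = [3, 10, 12, 1, 4].
  Check: interpolating c through the α_i gives m(x) = 5 + 2·x (degree < 2) with m(α_i) = c_i for every i, so c is indeed a codeword.


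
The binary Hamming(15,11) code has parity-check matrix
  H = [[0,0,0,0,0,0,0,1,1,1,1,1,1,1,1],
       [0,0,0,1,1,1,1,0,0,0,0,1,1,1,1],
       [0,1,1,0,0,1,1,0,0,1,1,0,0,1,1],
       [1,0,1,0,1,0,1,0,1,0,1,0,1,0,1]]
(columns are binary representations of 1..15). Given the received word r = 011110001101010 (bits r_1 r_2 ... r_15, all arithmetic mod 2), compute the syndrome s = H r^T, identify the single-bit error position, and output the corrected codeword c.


s = (0, 0, 0, 1)^T, error position = 1, corrected codeword c = 111110001101010

Compute s = H r^T mod 2 one row at a time:
  s_1 = 0 + 1 + 1 + 0 + 1 + 0 + 1 + 0 = 4 ≡ 0 (mod 2).
  s_2 = 1 + 1 + 0 + 0 + 1 + 0 + 1 + 0 = 4 ≡ 0 (mod 2).
  s_3 = 1 + 1 + 0 + 0 + 1 + 0 + 1 + 0 = 4 ≡ 0 (mod 2).
  s_4 = 0 + 1 + 1 + 0 + 1 + 0 + 0 + 0 = 3 ≡ 1 (mod 2).
s = (0, 0, 0, 1)^T — this equals column 1 of H (binary 0001), so error is at position 1.
Correct: flip bit 1 of r = 011110001101010 to get c = 111110001101010.


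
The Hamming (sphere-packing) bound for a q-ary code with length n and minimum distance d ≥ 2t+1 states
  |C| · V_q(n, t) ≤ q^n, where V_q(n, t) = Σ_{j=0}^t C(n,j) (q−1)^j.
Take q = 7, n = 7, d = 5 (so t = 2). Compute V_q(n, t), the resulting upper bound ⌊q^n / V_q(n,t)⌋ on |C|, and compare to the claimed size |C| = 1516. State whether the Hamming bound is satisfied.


V_q(n, t) = 799, q^n = 823543, Hamming bound = 1030, |C| = 1516 > bound (violated).

Step 1: Compute V_q(n, t) = Σ_{j=0}^2 C(n, j) (q−1)^j.
  j = 0: C(7,0)·(6)^0 = 1·1 = 1.
  j = 1: C(7,1)·(6)^1 = 7·6 = 42.
  j = 2: C(7,2)·(6)^2 = 21·36 = 756.
  V_q(n, t) = 1 + 42 + 756 = 799.
Step 2: q^n = 7^7 = 823543.
Step 3: Hamming bound ⌊q^n / V_q(n,t)⌋ = ⌊823543/799⌋ = 1030.
Step 4: Compare |C| = 1516 to 1030: violated.
The claimed |C| lies above the Hamming bound, so no 7-ary code of length 7 with d ≥ 5 can have 1516 codewords.


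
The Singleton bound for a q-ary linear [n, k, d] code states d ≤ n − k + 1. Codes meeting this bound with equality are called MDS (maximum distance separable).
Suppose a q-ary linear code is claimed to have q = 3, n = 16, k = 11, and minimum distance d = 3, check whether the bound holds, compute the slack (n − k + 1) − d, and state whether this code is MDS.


Singleton RHS = n − k + 1 = 6, slack = 3, bound satisfied, not MDS.

Singleton bound: d ≤ n − k + 1.
Here n = 16, k = 11, so n − k + 1 = 6.
Given d = 3, check d ≤ 6: YES.
Slack = (n − k + 1) − d = 3.
The code is NOT MDS (slack = 3 > 0).
Description: the claimed parameters are [16, 11, 3]_3; such a code would be non-MDS.


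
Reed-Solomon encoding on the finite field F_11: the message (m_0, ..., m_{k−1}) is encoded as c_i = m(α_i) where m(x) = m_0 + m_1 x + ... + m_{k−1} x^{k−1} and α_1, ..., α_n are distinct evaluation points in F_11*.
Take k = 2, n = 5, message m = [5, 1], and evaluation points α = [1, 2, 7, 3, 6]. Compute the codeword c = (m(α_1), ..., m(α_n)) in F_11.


c = [6, 7, 1, 8, 0]

Message polynomial: m(x) = 5 + 1·x (mod 11).
For each evaluation point α_i, compute m(α_i) mod 11:
  α_1 = 1: Horner steps 1 → 6, so m(1) = 6.
  α_2 = 2: Horner steps 1 → 7, so m(2) = 7.
  α_3 = 7: Horner steps 1 → 1, so m(7) = 1.
  α_4 = 3: Horner steps 1 → 8, so m(3) = 8.
  α_5 = 6: Horner steps 1 → 0, so m(6) = 0.
Codeword c = [6, 7, 1, 8, 0] ∈ F_11^5.


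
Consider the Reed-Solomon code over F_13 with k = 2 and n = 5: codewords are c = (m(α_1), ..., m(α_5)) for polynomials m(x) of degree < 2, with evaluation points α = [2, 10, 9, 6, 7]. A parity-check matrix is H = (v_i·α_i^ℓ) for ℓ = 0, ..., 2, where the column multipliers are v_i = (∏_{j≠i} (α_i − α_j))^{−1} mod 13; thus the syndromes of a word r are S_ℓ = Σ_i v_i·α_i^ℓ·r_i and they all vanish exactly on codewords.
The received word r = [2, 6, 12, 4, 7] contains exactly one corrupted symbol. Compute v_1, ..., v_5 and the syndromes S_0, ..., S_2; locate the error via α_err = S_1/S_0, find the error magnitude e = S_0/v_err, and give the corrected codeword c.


S = (12, 6, 3), error at position 5, error magnitude e = 9, c = [2, 6, 12, 4, 11].

Step 1: column multipliers v_i = (∏_{j≠i}(α_i − α_j))^{−1} mod 13.
  i = 1 (α = 2): (2−10)(2−9)(2−6)(2−7) = (−8)·(−7)·(−4)·(−5) = 1120 ≡ 2, so v_1 = 2^{−1} = 7 (mod 13).
  i = 2 (α = 10): (10−2)(10−9)(10−6)(10−7) = 8·1·4·3 = 96 ≡ 5, so v_2 = 5^{−1} = 8 (mod 13).
  i = 3 (α = 9): (9−2)(9−10)(9−6)(9−7) = 7·(−1)·3·2 = −42 ≡ 10, so v_3 = 10^{−1} = 4 (mod 13).
  i = 4 (α = 6): (6−2)(6−10)(6−9)(6−7) = 4·(−4)·(−3)·(−1) = −48 ≡ 4, so v_4 = 4^{−1} = 10 (mod 13).
  i = 5 (α = 7): (7−2)(7−10)(7−9)(7−6) = 5·(−3)·(−2)·1 = 30 ≡ 4, so v_5 = 4^{−1} = 10 (mod 13).
  v = [7, 8, 4, 10, 10].
Step 2: syndromes of r = [2, 6, 12, 4, 7] (all sums mod 13).
  S_0 = Σ v_i r_i = 7·2 + 8·6 + 4·12 + 10·4 + 10·7 = 220 ≡ 12.
  S_1 = Σ v_i α_i r_i = 7·2·2 + 8·10·6 + 4·9·12 + 10·6·4 + 10·7·7 = 1670 ≡ 6.
  α_i^2 mod 13 = [4, 9, 3, 10, 10].
  S_2 = Σ v_i α_i^2 r_i = 7·4·2 + 8·9·6 + 4·3·12 + 10·10·4 + 10·10·7 = 1732 ≡ 3.
  S = (12, 6, 3) ≠ 0, so r is not a codeword (an error is present).
Step 3: locate the error. For a single error e at position i, S_ℓ = v_i·e·α_i^ℓ, so α_err = S_1/S_0.
  S_0^{−1} = 12^{−1} = 12 (mod 13), so α_err = 6·12 = 72 ≡ 7 = α_5. Error position i = 5.
  Consistency check: S_2/S_1 = 3·11 = 33 ≡ 7 = α_err ✓ (single-error assumption holds).
Step 4: error magnitude e = S_0/v_5 = S_0·∏_{j≠5}(α_5 − α_j) = 12·4 = 48 ≡ 9 (mod 13).
Step 5: correct position 5: c_5 = r_5 − e = 7 − 9 ≡ 11 (mod 13). Hence c = [2, 6, 12, 4, 11].
  Check: interpolating c through the α_i gives m(x) = 1 + 7·x (degree < 2) with m(α_i) = c_i for every i, so c is indeed a codeword.


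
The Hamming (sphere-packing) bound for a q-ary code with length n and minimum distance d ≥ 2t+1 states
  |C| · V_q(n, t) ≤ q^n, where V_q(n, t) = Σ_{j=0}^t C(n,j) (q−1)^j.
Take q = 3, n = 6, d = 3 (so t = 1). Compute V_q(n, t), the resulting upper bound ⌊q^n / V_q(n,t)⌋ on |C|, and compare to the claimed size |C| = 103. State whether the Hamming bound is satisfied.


V_q(n, t) = 13, q^n = 729, Hamming bound = 56, |C| = 103 > bound (violated).

Step 1: Compute V_q(n, t) = Σ_{j=0}^1 C(n, j) (q−1)^j.
  j = 0: C(6,0)·(2)^0 = 1·1 = 1.
  j = 1: C(6,1)·(2)^1 = 6·2 = 12.
  V_q(n, t) = 1 + 12 = 13.
Step 2: q^n = 3^6 = 729.
Step 3: Hamming bound ⌊q^n / V_q(n,t)⌋ = ⌊729/13⌋ = 56.
Step 4: Compare |C| = 103 to 56: violated.
The claimed |C| lies above the Hamming bound, so no 3-ary code of length 6 with d ≥ 3 can have 103 codewords.


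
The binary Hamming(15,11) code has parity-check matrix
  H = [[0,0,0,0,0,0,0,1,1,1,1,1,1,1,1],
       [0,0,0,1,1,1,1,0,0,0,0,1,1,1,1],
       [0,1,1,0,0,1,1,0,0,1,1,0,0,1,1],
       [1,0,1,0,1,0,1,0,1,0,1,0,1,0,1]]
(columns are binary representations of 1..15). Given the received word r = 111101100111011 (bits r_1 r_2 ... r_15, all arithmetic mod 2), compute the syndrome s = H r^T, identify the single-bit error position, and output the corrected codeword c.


s = (1, 0, 0, 1)^T, error position = 9, corrected codeword c = 111101101111011

Compute s = H r^T mod 2 one row at a time:
  s_1 = 0 + 0 + 1 + 1 + 1 + 0 + 1 + 1 = 5 ≡ 1 (mod 2).
  s_2 = 1 + 0 + 1 + 1 + 1 + 0 + 1 + 1 = 6 ≡ 0 (mod 2).
  s_3 = 1 + 1 + 1 + 1 + 1 + 1 + 1 + 1 = 8 ≡ 0 (mod 2).
  s_4 = 1 + 1 + 0 + 1 + 0 + 1 + 0 + 1 = 5 ≡ 1 (mod 2).
s = (1, 0, 0, 1)^T — this equals column 9 of H (binary 1001), so error is at position 9.
Correct: flip bit 9 of r = 111101100111011 to get c = 111101101111011.


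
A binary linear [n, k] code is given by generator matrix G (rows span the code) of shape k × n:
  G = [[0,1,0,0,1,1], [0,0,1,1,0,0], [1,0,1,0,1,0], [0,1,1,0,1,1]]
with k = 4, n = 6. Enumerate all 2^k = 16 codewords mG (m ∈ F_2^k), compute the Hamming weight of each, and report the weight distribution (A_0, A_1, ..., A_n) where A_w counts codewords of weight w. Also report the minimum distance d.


Weight distribution: A_0 = 1, A_1 = 2, A_2 = 2, A_3 = 4, A_4 = 5, A_5 = 2. Minimum distance d = 1.

Enumerate all 2^4 = 16 messages m ∈ F_2^4.
For each, compute codeword c = mG in F_2^6, then tally its weight.
  m = 0000 → c = 000000, weight = 0.
  m = 1000 → c = 010011, weight = 3.
  m = 0100 → c = 001100, weight = 2.
  m = 1100 → c = 011111, weight = 5.
  m = 0010 → c = 101010, weight = 3.
  m = 1010 → c = 111001, weight = 4.
  m = 0110 → c = 100110, weight = 3.
  m = 1110 → c = 110101, weight = 4.
  m = 0001 → c = 011011, weight = 4.
  m = 1001 → c = 001000, weight = 1.
  m = 0101 → c = 010111, weight = 4.
  m = 1101 → c = 000100, weight = 1.
  m = 0011 → c = 110001, weight = 3.
  m = 1011 → c = 100010, weight = 2.
  m = 0111 → c = 111101, weight = 5.
  m = 1111 → c = 101110, weight = 4.
Tally weights:
  weight 0: 1 codewords.
  weight 1: 2 codewords.
  weight 2: 2 codewords.
  weight 3: 4 codewords.
  weight 4: 5 codewords.
  weight 5: 2 codewords.
Minimum distance d = smallest w > 0 with A_w > 0 = 1.
Sanity: Σ A_w = 16 = 2^4 = 16 ✓.


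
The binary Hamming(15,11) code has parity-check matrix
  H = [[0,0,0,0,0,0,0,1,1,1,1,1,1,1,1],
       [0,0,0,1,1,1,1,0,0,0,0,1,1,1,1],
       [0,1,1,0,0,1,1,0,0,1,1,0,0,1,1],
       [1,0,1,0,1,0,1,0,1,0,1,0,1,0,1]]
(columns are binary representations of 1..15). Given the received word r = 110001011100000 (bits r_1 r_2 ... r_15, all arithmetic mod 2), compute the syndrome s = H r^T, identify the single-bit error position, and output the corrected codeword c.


s = (1, 1, 1, 0)^T, error position = 14, corrected codeword c = 110001011100010

Compute s = H r^T mod 2 one row at a time:
  s_1 = 1 + 1 + 1 + 0 + 0 + 0 + 0 + 0 = 3 ≡ 1 (mod 2).
  s_2 = 0 + 0 + 1 + 0 + 0 + 0 + 0 + 0 = 1 ≡ 1 (mod 2).
  s_3 = 1 + 0 + 1 + 0 + 1 + 0 + 0 + 0 = 3 ≡ 1 (mod 2).
  s_4 = 1 + 0 + 0 + 0 + 1 + 0 + 0 + 0 = 2 ≡ 0 (mod 2).
s = (1, 1, 1, 0)^T — this equals column 14 of H (binary 1110), so error is at position 14.
Correct: flip bit 14 of r = 110001011100000 to get c = 110001011100010.


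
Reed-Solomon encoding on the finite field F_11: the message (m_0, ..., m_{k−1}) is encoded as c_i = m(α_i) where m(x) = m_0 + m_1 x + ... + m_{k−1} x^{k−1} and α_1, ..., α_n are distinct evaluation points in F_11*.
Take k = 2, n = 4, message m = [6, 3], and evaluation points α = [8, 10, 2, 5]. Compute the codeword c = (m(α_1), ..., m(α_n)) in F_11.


c = [8, 3, 1, 10]

Message polynomial: m(x) = 6 + 3·x (mod 11).
For each evaluation point α_i, compute m(α_i) mod 11:
  α_1 = 8: Horner steps 3 → 8, so m(8) = 8.
  α_2 = 10: Horner steps 3 → 3, so m(10) = 3.
  α_3 = 2: Horner steps 3 → 1, so m(2) = 1.
  α_4 = 5: Horner steps 3 → 10, so m(5) = 10.
Codeword c = [8, 3, 1, 10] ∈ F_11^4.


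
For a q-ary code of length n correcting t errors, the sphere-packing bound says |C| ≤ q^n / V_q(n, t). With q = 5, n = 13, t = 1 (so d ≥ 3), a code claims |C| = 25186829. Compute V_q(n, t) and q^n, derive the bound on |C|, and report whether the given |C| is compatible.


V_q(n, t) = 53, q^n = 1220703125, Hamming bound = 23032134, |C| = 25186829 > bound (violated).

Step 1: Compute V_q(n, t) = Σ_{j=0}^1 C(n, j) (q−1)^j.
  j = 0: C(13,0)·(4)^0 = 1·1 = 1.
  j = 1: C(13,1)·(4)^1 = 13·4 = 52.
  V_q(n, t) = 1 + 52 = 53.
Step 2: q^n = 5^13 = 1220703125.
Step 3: Hamming bound ⌊q^n / V_q(n,t)⌋ = ⌊1220703125/53⌋ = 23032134.
Step 4: Compare |C| = 25186829 to 23032134: violated.
The claimed |C| lies above the Hamming bound, so no 5-ary code of length 13 with d ≥ 3 can have 25186829 codewords.


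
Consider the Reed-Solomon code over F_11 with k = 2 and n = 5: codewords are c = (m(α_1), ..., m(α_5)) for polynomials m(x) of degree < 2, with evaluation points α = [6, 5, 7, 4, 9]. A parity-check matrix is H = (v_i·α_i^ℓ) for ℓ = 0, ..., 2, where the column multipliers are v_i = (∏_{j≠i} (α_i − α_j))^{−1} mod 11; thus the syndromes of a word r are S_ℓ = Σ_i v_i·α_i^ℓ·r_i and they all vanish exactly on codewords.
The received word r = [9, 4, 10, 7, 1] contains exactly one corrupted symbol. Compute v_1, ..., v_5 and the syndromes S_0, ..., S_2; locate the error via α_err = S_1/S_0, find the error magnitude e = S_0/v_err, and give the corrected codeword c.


S = (6, 8, 7), error at position 2, error magnitude e = 7, c = [9, 8, 10, 7, 1].

Step 1: column multipliers v_i = (∏_{j≠i}(α_i − α_j))^{−1} mod 11.
  i = 1 (α = 6): (6−5)(6−7)(6−4)(6−9) = 1·(−1)·2·(−3) = 6 ≡ 6, so v_1 = 6^{−1} = 2 (mod 11).
  i = 2 (α = 5): (5−6)(5−7)(5−4)(5−9) = (−1)·(−2)·1·(−4) = −8 ≡ 3, so v_2 = 3^{−1} = 4 (mod 11).
  i = 3 (α = 7): (7−6)(7−5)(7−4)(7−9) = 1·2·3·(−2) = −12 ≡ 10, so v_3 = 10^{−1} = 10 (mod 11).
  i = 4 (α = 4): (4−6)(4−5)(4−7)(4−9) = (−2)·(−1)·(−3)·(−5) = 30 ≡ 8, so v_4 = 8^{−1} = 7 (mod 11).
  i = 5 (α = 9): (9−6)(9−5)(9−7)(9−4) = 3·4·2·5 = 120 ≡ 10, so v_5 = 10^{−1} = 10 (mod 11).
  v = [2, 4, 10, 7, 10].
Step 2: syndromes of r = [9, 4, 10, 7, 1] (all sums mod 11).
  S_0 = Σ v_i r_i = 2·9 + 4·4 + 10·10 + 7·7 + 10·1 = 193 ≡ 6.
  S_1 = Σ v_i α_i r_i = 2·6·9 + 4·5·4 + 10·7·10 + 7·4·7 + 10·9·1 = 1174 ≡ 8.
  α_i^2 mod 11 = [3, 3, 5, 5, 4].
  S_2 = Σ v_i α_i^2 r_i = 2·3·9 + 4·3·4 + 10·5·10 + 7·5·7 + 10·4·1 = 887 ≡ 7.
  S = (6, 8, 7) ≠ 0, so r is not a codeword (an error is present).
Step 3: locate the error. For a single error e at position i, S_ℓ = v_i·e·α_i^ℓ, so α_err = S_1/S_0.
  S_0^{−1} = 6^{−1} = 2 (mod 11), so α_err = 8·2 = 16 ≡ 5 = α_2. Error position i = 2.
  Consistency check: S_2/S_1 = 7·7 = 49 ≡ 5 = α_err ✓ (single-error assumption holds).
Step 4: error magnitude e = S_0/v_2 = S_0·∏_{j≠2}(α_2 − α_j) = 6·3 = 18 ≡ 7 (mod 11).
Step 5: correct position 2: c_2 = r_2 − e = 4 − 7 ≡ 8 (mod 11). Hence c = [9, 8, 10, 7, 1].
  Check: interpolating c through the α_i gives m(x) = 3 + 1·x (degree < 2) with m(α_i) = c_i for every i, so c is indeed a codeword.


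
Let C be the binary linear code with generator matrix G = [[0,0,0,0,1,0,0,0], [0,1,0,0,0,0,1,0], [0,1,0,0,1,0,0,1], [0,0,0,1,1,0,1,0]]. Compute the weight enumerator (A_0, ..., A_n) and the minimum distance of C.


Weight distribution: A_0 = 1, A_1 = 1, A_2 = 6, A_3 = 6, A_4 = 1, A_5 = 1. Minimum distance d = 1.

Enumerate all 2^4 = 16 messages m ∈ F_2^4.
For each, compute codeword c = mG in F_2^8, then tally its weight.
  m = 0000 → c = 00000000, weight = 0.
  m = 1000 → c = 00001000, weight = 1.
  m = 0100 → c = 01000010, weight = 2.
  m = 1100 → c = 01001010, weight = 3.
  m = 0010 → c = 01001001, weight = 3.
  m = 1010 → c = 01000001, weight = 2.
  m = 0110 → c = 00001011, weight = 3.
  m = 1110 → c = 00000011, weight = 2.
  m = 0001 → c = 00011010, weight = 3.
  m = 1001 → c = 00010010, weight = 2.
  m = 0101 → c = 01011000, weight = 3.
  m = 1101 → c = 01010000, weight = 2.
  m = 0011 → c = 01010011, weight = 4.
  m = 1011 → c = 01011011, weight = 5.
  m = 0111 → c = 00010001, weight = 2.
  m = 1111 → c = 00011001, weight = 3.
Tally weights:
  weight 0: 1 codewords.
  weight 1: 1 codewords.
  weight 2: 6 codewords.
  weight 3: 6 codewords.
  weight 4: 1 codewords.
  weight 5: 1 codewords.
Minimum distance d = smallest w > 0 with A_w > 0 = 1.
Sanity: Σ A_w = 16 = 2^4 = 16 ✓.


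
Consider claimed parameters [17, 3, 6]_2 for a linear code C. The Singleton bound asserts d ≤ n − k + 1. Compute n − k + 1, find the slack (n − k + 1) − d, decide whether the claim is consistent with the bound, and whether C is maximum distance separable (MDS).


Singleton RHS = n − k + 1 = 15, slack = 9, bound satisfied, not MDS.

Singleton bound: d ≤ n − k + 1.
Here n = 17, k = 3, so n − k + 1 = 15.
Given d = 6, check d ≤ 15: YES.
Slack = (n − k + 1) − d = 9.
The code is NOT MDS (slack = 9 > 0).
Description: the claimed parameters are [17, 3, 6]_2; such a code would be non-MDS.


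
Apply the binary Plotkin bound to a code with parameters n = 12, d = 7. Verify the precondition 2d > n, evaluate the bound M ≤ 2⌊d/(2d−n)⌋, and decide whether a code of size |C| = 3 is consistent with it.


Plotkin bound M ≤ 6; given |C| = 3 ≤ bound (satisfied).

Check applicability: 2d = 14, n = 12.
2d − n = 2 > 0, so Plotkin applies.
Compute d/(2d−n) = 7/2 ≈ 3.5000.
⌊d/(2d−n)⌋ = 3.
Plotkin bound: M ≤ 2·3 = 6.
Given |C| = 3, check: satisfied.
This |C| is below the Plotkin bound.


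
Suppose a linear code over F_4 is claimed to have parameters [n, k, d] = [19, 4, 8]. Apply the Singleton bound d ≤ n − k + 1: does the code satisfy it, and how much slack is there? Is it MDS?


Singleton RHS = n − k + 1 = 16, slack = 8, bound satisfied, not MDS.

Singleton bound: d ≤ n − k + 1.
Here n = 19, k = 4, so n − k + 1 = 16.
Given d = 8, check d ≤ 16: YES.
Slack = (n − k + 1) − d = 8.
The code is NOT MDS (slack = 8 > 0).
Description: the claimed parameters are [19, 4, 8]_4; such a code would be non-MDS.


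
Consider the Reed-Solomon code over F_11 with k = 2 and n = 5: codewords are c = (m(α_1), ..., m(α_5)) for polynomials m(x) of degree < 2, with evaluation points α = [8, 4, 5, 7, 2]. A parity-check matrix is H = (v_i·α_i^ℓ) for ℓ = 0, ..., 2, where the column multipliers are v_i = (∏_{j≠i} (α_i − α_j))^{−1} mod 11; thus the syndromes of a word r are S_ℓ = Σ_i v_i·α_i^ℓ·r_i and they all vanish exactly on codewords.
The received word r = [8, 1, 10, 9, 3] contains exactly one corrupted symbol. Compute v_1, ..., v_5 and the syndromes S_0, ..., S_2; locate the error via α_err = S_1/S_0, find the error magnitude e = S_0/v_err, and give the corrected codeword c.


S = (3, 4, 9), error at position 3, error magnitude e = 10, c = [8, 1, 0, 9, 3].

Step 1: column multipliers v_i = (∏_{j≠i}(α_i − α_j))^{−1} mod 11.
  i = 1 (α = 8): (8−4)(8−5)(8−7)(8−2) = 4·3·1·6 = 72 ≡ 6, so v_1 = 6^{−1} = 2 (mod 11).
  i = 2 (α = 4): (4−8)(4−5)(4−7)(4−2) = (−4)·(−1)·(−3)·2 = −24 ≡ 9, so v_2 = 9^{−1} = 5 (mod 11).
  i = 3 (α = 5): (5−8)(5−4)(5−7)(5−2) = (−3)·1·(−2)·3 = 18 ≡ 7, so v_3 = 7^{−1} = 8 (mod 11).
  i = 4 (α = 7): (7−8)(7−4)(7−5)(7−2) = (−1)·3·2·5 = −30 ≡ 3, so v_4 = 3^{−1} = 4 (mod 11).
  i = 5 (α = 2): (2−8)(2−4)(2−5)(2−7) = (−6)·(−2)·(−3)·(−5) = 180 ≡ 4, so v_5 = 4^{−1} = 3 (mod 11).
  v = [2, 5, 8, 4, 3].
Step 2: syndromes of r = [8, 1, 10, 9, 3] (all sums mod 11).
  S_0 = Σ v_i r_i = 2·8 + 5·1 + 8·10 + 4·9 + 3·3 = 146 ≡ 3.
  S_1 = Σ v_i α_i r_i = 2·8·8 + 5·4·1 + 8·5·10 + 4·7·9 + 3·2·3 = 818 ≡ 4.
  α_i^2 mod 11 = [9, 5, 3, 5, 4].
  S_2 = Σ v_i α_i^2 r_i = 2·9·8 + 5·5·1 + 8·3·10 + 4·5·9 + 3·4·3 = 625 ≡ 9.
  S = (3, 4, 9) ≠ 0, so r is not a codeword (an error is present).
Step 3: locate the error. For a single error e at position i, S_ℓ = v_i·e·α_i^ℓ, so α_err = S_1/S_0.
  S_0^{−1} = 3^{−1} = 4 (mod 11), so α_err = 4·4 = 16 ≡ 5 = α_3. Error position i = 3.
  Consistency check: S_2/S_1 = 9·3 = 27 ≡ 5 = α_err ✓ (single-error assumption holds).
Step 4: error magnitude e = S_0/v_3 = S_0·∏_{j≠3}(α_3 − α_j) = 3·7 = 21 ≡ 10 (mod 11).
Step 5: correct position 3: c_3 = r_3 − e = 10 − 10 ≡ 0 (mod 11). Hence c = [8, 1, 0, 9, 3].
  Check: interpolating c through the α_i gives m(x) = 5 + 10·x (degree < 2) with m(α_i) = c_i for every i, so c is indeed a codeword.


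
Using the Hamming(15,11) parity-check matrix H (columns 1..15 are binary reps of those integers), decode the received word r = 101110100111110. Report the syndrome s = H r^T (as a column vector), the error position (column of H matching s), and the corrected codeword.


s = (1, 0, 1, 0)^T, error position = 10, corrected codeword c = 101110100011110

Compute s = H r^T mod 2 one row at a time:
  s_1 = 0 + 0 + 1 + 1 + 1 + 1 + 1 + 0 = 5 ≡ 1 (mod 2).
  s_2 = 1 + 1 + 0 + 1 + 1 + 1 + 1 + 0 = 6 ≡ 0 (mod 2).
  s_3 = 0 + 1 + 0 + 1 + 1 + 1 + 1 + 0 = 5 ≡ 1 (mod 2).
  s_4 = 1 + 1 + 1 + 1 + 0 + 1 + 1 + 0 = 6 ≡ 0 (mod 2).
s = (1, 0, 1, 0)^T — this equals column 10 of H (binary 1010), so error is at position 10.
Correct: flip bit 10 of r = 101110100111110 to get c = 101110100011110.


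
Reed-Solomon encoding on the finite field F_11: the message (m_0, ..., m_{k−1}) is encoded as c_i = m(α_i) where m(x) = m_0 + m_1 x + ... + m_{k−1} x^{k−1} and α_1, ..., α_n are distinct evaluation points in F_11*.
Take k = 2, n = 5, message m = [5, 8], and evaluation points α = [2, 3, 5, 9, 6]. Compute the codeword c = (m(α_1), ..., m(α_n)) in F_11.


c = [10, 7, 1, 0, 9]

Message polynomial: m(x) = 5 + 8·x (mod 11).
For each evaluation point α_i, compute m(α_i) mod 11:
  α_1 = 2: Horner steps 8 → 10, so m(2) = 10.
  α_2 = 3: Horner steps 8 → 7, so m(3) = 7.
  α_3 = 5: Horner steps 8 → 1, so m(5) = 1.
  α_4 = 9: Horner steps 8 → 0, so m(9) = 0.
  α_5 = 6: Horner steps 8 → 9, so m(6) = 9.
Codeword c = [10, 7, 1, 0, 9] ∈ F_11^5.


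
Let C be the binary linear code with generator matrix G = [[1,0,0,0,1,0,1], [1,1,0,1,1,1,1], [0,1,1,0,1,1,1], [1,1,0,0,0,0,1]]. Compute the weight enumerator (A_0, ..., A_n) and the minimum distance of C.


Weight distribution: A_0 = 1, A_2 = 1, A_3 = 6, A_4 = 5, A_5 = 2, A_6 = 1. Minimum distance d = 2.

Enumerate all 2^4 = 16 messages m ∈ F_2^4.
For each, compute codeword c = mG in F_2^7, then tally its weight.
  m = 0000 → c = 0000000, weight = 0.
  m = 1000 → c = 1000101, weight = 3.
  m = 0100 → c = 1101111, weight = 6.
  m = 1100 → c = 0101010, weight = 3.
  m = 0010 → c = 0110111, weight = 5.
  m = 1010 → c = 1110010, weight = 4.
  m = 0110 → c = 1011000, weight = 3.
  m = 1110 → c = 0011101, weight = 4.
  m = 0001 → c = 1100001, weight = 3.
  m = 1001 → c = 0100100, weight = 2.
  m = 0101 → c = 0001110, weight = 3.
  m = 1101 → c = 1001011, weight = 4.
  m = 0011 → c = 1010110, weight = 4.
  m = 1011 → c = 0010011, weight = 3.
  m = 0111 → c = 0111001, weight = 4.
  m = 1111 → c = 1111100, weight = 5.
Tally weights:
  weight 0: 1 codewords.
  weight 2: 1 codewords.
  weight 3: 6 codewords.
  weight 4: 5 codewords.
  weight 5: 2 codewords.
  weight 6: 1 codewords.
Minimum distance d = smallest w > 0 with A_w > 0 = 2.
Sanity: Σ A_w = 16 = 2^4 = 16 ✓.


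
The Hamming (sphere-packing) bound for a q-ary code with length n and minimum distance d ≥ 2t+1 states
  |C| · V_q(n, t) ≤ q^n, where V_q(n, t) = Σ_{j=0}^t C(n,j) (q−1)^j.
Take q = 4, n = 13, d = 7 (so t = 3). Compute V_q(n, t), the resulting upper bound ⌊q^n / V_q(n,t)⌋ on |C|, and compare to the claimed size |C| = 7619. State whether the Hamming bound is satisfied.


V_q(n, t) = 8464, q^n = 67108864, Hamming bound = 7928, |C| = 7619 ≤ bound (satisfied).

Step 1: Compute V_q(n, t) = Σ_{j=0}^3 C(n, j) (q−1)^j.
  j = 0: C(13,0)·(3)^0 = 1·1 = 1.
  j = 1: C(13,1)·(3)^1 = 13·3 = 39.
  j = 2: C(13,2)·(3)^2 = 78·9 = 702.
  j = 3: C(13,3)·(3)^3 = 286·27 = 7722.
  V_q(n, t) = 1 + 39 + 702 + 7722 = 8464.
Step 2: q^n = 4^13 = 67108864.
Step 3: Hamming bound ⌊q^n / V_q(n,t)⌋ = ⌊67108864/8464⌋ = 7928.
Step 4: Compare |C| = 7619 to 7928: satisfied.
The claimed |C| lies below the Hamming bound.


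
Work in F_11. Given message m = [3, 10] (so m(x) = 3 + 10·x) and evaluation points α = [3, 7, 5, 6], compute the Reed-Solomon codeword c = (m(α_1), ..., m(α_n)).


c = [0, 7, 9, 8]

Message polynomial: m(x) = 3 + 10·x (mod 11).
For each evaluation point α_i, compute m(α_i) mod 11:
  α_1 = 3: Horner steps 10 → 0, so m(3) = 0.
  α_2 = 7: Horner steps 10 → 7, so m(7) = 7.
  α_3 = 5: Horner steps 10 → 9, so m(5) = 9.
  α_4 = 6: Horner steps 10 → 8, so m(6) = 8.
Codeword c = [0, 7, 9, 8] ∈ F_11^4.


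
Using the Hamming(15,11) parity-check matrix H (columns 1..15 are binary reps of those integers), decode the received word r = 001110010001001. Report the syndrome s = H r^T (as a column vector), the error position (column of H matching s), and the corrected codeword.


s = (1, 0, 0, 1)^T, error position = 9, corrected codeword c = 001110011001001

Compute s = H r^T mod 2 one row at a time:
  s_1 = 1 + 0 + 0 + 0 + 1 + 0 + 0 + 1 = 3 ≡ 1 (mod 2).
  s_2 = 1 + 1 + 0 + 0 + 1 + 0 + 0 + 1 = 4 ≡ 0 (mod 2).
  s_3 = 0 + 1 + 0 + 0 + 0 + 0 + 0 + 1 = 2 ≡ 0 (mod 2).
  s_4 = 0 + 1 + 1 + 0 + 0 + 0 + 0 + 1 = 3 ≡ 1 (mod 2).
s = (1, 0, 0, 1)^T — this equals column 9 of H (binary 1001), so error is at position 9.
Correct: flip bit 9 of r = 001110010001001 to get c = 001110011001001.


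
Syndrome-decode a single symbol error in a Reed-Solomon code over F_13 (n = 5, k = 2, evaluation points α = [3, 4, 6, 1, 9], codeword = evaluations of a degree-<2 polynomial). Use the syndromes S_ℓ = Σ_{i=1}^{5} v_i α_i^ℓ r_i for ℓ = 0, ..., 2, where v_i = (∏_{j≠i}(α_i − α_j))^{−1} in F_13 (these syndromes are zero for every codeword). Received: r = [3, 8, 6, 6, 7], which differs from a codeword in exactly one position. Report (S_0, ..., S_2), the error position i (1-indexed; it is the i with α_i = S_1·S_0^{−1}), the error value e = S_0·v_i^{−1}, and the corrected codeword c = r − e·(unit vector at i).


S = (1, 6, 10), error at position 3, error magnitude e = 1, c = [3, 8, 5, 6, 7].

Step 1: column multipliers v_i = (∏_{j≠i}(α_i − α_j))^{−1} mod 13.
  i = 1 (α = 3): (3−4)(3−6)(3−1)(3−9) = (−1)·(−3)·2·(−6) = −36 ≡ 3, so v_1 = 3^{−1} = 9 (mod 13).
  i = 2 (α = 4): (4−3)(4−6)(4−1)(4−9) = 1·(−2)·3·(−5) = 30 ≡ 4, so v_2 = 4^{−1} = 10 (mod 13).
  i = 3 (α = 6): (6−3)(6−4)(6−1)(6−9) = 3·2·5·(−3) = −90 ≡ 1, so v_3 = 1^{−1} = 1 (mod 13).
  i = 4 (α = 1): (1−3)(1−4)(1−6)(1−9) = (−2)·(−3)·(−5)·(−8) = 240 ≡ 6, so v_4 = 6^{−1} = 11 (mod 13).
  i = 5 (α = 9): (9−3)(9−4)(9−6)(9−1) = 6·5·3·8 = 720 ≡ 5, so v_5 = 5^{−1} = 8 (mod 13).
  v = [9, 10, 1, 11, 8].
Step 2: syndromes of r = [3, 8, 6, 6, 7] (all sums mod 13).
  S_0 = Σ v_i r_i = 9·3 + 10·8 + 1·6 + 11·6 + 8·7 = 235 ≡ 1.
  S_1 = Σ v_i α_i r_i = 9·3·3 + 10·4·8 + 1·6·6 + 11·1·6 + 8·9·7 = 1007 ≡ 6.
  α_i^2 mod 13 = [9, 3, 10, 1, 3].
  S_2 = Σ v_i α_i^2 r_i = 9·9·3 + 10·3·8 + 1·10·6 + 11·1·6 + 8·3·7 = 777 ≡ 10.
  S = (1, 6, 10) ≠ 0, so r is not a codeword (an error is present).
Step 3: locate the error. For a single error e at position i, S_ℓ = v_i·e·α_i^ℓ, so α_err = S_1/S_0.
  S_0^{−1} = 1^{−1} = 1 (mod 13), so α_err = 6·1 = 6 ≡ 6 = α_3. Error position i = 3.
  Consistency check: S_2/S_1 = 10·11 = 110 ≡ 6 = α_err ✓ (single-error assumption holds).
Step 4: error magnitude e = S_0/v_3 = S_0·∏_{j≠3}(α_3 − α_j) = 1·1 = 1 ≡ 1 (mod 13).
Step 5: correct position 3: c_3 = r_3 − e = 6 − 1 ≡ 5 (mod 13). Hence c = [3, 8, 5, 6, 7].
  Check: interpolating c through the α_i gives m(x) = 1 + 5·x (degree < 2) with m(α_i) = c_i for every i, so c is indeed a codeword.


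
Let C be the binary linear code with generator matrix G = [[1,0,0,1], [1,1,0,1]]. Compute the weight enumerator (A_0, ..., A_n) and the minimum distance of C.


Weight distribution: A_0 = 1, A_1 = 1, A_2 = 1, A_3 = 1. Minimum distance d = 1.

Enumerate all 2^2 = 4 messages m ∈ F_2^2.
For each, compute codeword c = mG in F_2^4, then tally its weight.
  m = 00 → c = 0000, weight = 0.
  m = 10 → c = 1001, weight = 2.
  m = 01 → c = 1101, weight = 3.
  m = 11 → c = 0100, weight = 1.
Tally weights:
  weight 0: 1 codewords.
  weight 1: 1 codewords.
  weight 2: 1 codewords.
  weight 3: 1 codewords.
Minimum distance d = smallest w > 0 with A_w > 0 = 1.
Sanity: Σ A_w = 4 = 2^2 = 4 ✓.


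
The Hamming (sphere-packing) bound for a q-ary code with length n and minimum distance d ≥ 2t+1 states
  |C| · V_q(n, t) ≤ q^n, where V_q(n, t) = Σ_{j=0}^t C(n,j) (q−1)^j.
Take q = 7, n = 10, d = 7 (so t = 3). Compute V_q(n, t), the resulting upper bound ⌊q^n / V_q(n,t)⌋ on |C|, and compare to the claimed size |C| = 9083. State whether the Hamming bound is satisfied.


V_q(n, t) = 27601, q^n = 282475249, Hamming bound = 10234, |C| = 9083 ≤ bound (satisfied).

Step 1: Compute V_q(n, t) = Σ_{j=0}^3 C(n, j) (q−1)^j.
  j = 0: C(10,0)·(6)^0 = 1·1 = 1.
  j = 1: C(10,1)·(6)^1 = 10·6 = 60.
  j = 2: C(10,2)·(6)^2 = 45·36 = 1620.
  j = 3: C(10,3)·(6)^3 = 120·216 = 25920.
  V_q(n, t) = 1 + 60 + 1620 + 25920 = 27601.
Step 2: q^n = 7^10 = 282475249.
Step 3: Hamming bound ⌊q^n / V_q(n,t)⌋ = ⌊282475249/27601⌋ = 10234.
Step 4: Compare |C| = 9083 to 10234: satisfied.
The claimed |C| lies below the Hamming bound.


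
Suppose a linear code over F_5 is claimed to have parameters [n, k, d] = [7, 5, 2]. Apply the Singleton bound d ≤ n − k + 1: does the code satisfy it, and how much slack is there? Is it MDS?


Singleton RHS = n − k + 1 = 3, slack = 1, bound satisfied, not MDS.

Singleton bound: d ≤ n − k + 1.
Here n = 7, k = 5, so n − k + 1 = 3.
Given d = 2, check d ≤ 3: YES.
Slack = (n − k + 1) − d = 1.
The code is NOT MDS (slack = 1 > 0).
Description: the claimed parameters are [7, 5, 2]_5; such a code would be non-MDS.


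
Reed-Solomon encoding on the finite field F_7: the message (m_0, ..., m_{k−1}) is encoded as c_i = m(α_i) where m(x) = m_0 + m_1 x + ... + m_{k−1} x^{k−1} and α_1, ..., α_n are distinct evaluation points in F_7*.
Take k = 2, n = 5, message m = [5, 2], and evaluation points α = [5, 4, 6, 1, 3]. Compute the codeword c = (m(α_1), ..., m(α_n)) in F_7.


c = [1, 6, 3, 0, 4]

Message polynomial: m(x) = 5 + 2·x (mod 7).
For each evaluation point α_i, compute m(α_i) mod 7:
  α_1 = 5: Horner steps 2 → 1, so m(5) = 1.
  α_2 = 4: Horner steps 2 → 6, so m(4) = 6.
  α_3 = 6: Horner steps 2 → 3, so m(6) = 3.
  α_4 = 1: Horner steps 2 → 0, so m(1) = 0.
  α_5 = 3: Horner steps 2 → 4, so m(3) = 4.
Codeword c = [1, 6, 3, 0, 4] ∈ F_7^5.


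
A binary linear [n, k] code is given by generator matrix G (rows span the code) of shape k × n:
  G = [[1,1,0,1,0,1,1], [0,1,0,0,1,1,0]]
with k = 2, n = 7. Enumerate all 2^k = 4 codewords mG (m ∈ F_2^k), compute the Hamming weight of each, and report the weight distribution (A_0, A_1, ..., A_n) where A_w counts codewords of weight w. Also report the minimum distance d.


Weight distribution: A_0 = 1, A_3 = 1, A_4 = 1, A_5 = 1. Minimum distance d = 3.

Enumerate all 2^2 = 4 messages m ∈ F_2^2.
For each, compute codeword c = mG in F_2^7, then tally its weight.
  m = 00 → c = 0000000, weight = 0.
  m = 10 → c = 1101011, weight = 5.
  m = 01 → c = 0100110, weight = 3.
  m = 11 → c = 1001101, weight = 4.
Tally weights:
  weight 0: 1 codewords.
  weight 3: 1 codewords.
  weight 4: 1 codewords.
  weight 5: 1 codewords.
Minimum distance d = smallest w > 0 with A_w > 0 = 3.
Sanity: Σ A_w = 4 = 2^2 = 4 ✓.
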